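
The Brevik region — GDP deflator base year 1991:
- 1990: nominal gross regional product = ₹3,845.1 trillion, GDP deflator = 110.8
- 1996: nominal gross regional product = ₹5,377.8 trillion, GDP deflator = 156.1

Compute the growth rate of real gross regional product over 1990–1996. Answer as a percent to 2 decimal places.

Deflate each year: 1990 → 3845.1/1.108 = 3470.31; 1996 → 5377.8/1.561 = 3445.10.
So real gross regional product changed by 3445.10/3470.31 − 1 = -0.0073, i.e. -0.73%.

-0.73%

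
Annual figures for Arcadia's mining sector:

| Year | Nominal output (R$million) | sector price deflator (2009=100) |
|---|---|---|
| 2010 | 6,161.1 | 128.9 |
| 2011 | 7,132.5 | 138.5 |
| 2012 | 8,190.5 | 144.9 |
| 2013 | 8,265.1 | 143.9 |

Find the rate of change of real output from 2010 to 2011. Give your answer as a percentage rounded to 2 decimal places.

7.74%

Real output 2010 = 6161.1/1.289 = 4779.75.
Real output 2011 = 7132.5/1.385 = 5149.82.
Change = 5149.82/4779.75 − 1 = 0.0774.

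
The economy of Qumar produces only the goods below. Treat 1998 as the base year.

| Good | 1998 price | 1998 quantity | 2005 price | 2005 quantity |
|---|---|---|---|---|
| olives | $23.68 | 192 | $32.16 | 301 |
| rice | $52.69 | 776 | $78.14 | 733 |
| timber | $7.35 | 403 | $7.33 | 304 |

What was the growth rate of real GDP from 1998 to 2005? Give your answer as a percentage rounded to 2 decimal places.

Real GDP 1998 = Nominal GDP 1998 = 23.68·192 + 52.69·776 + 7.35·403 = 48396.05.
Real GDP 2005 (at 1998 prices) = 23.68·301 + 52.69·733 + 7.35·304 = 47983.85.
Real growth = 47983.85/48396.05 − 1 = -0.0085.

-0.85%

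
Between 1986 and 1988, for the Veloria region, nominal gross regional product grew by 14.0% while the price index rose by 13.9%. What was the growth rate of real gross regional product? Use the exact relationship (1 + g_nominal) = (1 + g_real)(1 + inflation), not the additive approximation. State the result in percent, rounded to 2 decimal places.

0.09%

(1 + g_nom) = (1 + g_real)(1 + π), so g_real = 1.1400 / 1.1390 − 1 = 0.00088.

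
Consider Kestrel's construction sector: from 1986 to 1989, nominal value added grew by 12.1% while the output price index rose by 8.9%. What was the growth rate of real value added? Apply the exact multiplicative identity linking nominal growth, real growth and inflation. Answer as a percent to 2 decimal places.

2.94%

(1 + g_nom) = (1 + g_real)(1 + π), so g_real = 1.1210 / 1.0890 − 1 = 0.02938.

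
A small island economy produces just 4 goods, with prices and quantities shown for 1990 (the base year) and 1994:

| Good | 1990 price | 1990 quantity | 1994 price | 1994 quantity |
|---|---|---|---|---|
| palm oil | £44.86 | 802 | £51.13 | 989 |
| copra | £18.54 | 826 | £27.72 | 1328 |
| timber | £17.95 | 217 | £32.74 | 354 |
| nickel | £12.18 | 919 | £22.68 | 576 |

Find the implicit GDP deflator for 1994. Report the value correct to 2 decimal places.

136.03

Nominal GDP 1994 = 51.13·989 + 27.72·1328 + 32.74·354 + 22.68·576 = 112033.37.
Real GDP 1994 (at 1990 prices) = 44.86·989 + 18.54·1328 + 17.95·354 + 12.18·576 = 82357.64.
Deflator = Nominal/Real × 100 = 112033.37/82357.64 × 100 = 136.033.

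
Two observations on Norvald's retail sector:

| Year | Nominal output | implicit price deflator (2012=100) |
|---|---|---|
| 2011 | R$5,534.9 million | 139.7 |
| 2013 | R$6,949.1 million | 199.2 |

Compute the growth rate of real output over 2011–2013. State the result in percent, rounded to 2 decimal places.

Deflate each year: 2011 → 5534.9/1.397 = 3961.99; 2013 → 6949.1/1.992 = 3488.50.
So real output changed by 3488.50/3961.99 − 1 = -0.1195, i.e. -11.95%.

-11.95%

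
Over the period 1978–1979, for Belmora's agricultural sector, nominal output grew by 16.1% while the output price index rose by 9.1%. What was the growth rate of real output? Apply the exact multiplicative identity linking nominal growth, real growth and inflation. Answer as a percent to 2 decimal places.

(1 + g_nom) = (1 + g_real)(1 + π), so g_real = 1.1610 / 1.0910 − 1 = 0.06416.

6.42%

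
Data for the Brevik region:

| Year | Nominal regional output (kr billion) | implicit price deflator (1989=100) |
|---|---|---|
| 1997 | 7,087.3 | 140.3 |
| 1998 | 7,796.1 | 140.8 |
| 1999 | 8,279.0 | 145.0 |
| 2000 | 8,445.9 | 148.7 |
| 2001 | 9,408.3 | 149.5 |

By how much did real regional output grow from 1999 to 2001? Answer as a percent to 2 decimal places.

10.22%

Real regional output 1999 = 8279.0/1.450 = 5709.66.
Real regional output 2001 = 9408.3/1.495 = 6293.18.
Change = 6293.18/5709.66 − 1 = 0.1022.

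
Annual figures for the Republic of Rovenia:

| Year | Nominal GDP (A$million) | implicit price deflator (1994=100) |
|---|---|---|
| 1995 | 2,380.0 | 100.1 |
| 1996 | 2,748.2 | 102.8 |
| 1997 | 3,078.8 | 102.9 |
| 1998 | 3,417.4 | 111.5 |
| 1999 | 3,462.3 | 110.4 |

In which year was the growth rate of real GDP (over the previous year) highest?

1996

1996: real = 2748.2/1.028 = 2673.35; growth vs 1995 (2377.62) = 12.44%.
1997: real = 3078.8/1.029 = 2992.03; growth vs 1996 (2673.35) = 11.92%.
1998: real = 3417.4/1.115 = 3064.93; growth vs 1997 (2992.03) = 2.44%.
1999: real = 3462.3/1.104 = 3136.14; growth vs 1998 (3064.93) = 2.32%.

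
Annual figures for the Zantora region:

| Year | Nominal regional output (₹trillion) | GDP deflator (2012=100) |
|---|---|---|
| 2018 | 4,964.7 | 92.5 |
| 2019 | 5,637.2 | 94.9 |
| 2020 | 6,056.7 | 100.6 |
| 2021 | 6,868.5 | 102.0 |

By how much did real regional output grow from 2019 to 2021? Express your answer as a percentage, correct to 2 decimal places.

13.36%

Real regional output 2019 = 5637.2/0.949 = 5940.15.
Real regional output 2021 = 6868.5/1.020 = 6733.82.
Change = 6733.82/5940.15 − 1 = 0.1336.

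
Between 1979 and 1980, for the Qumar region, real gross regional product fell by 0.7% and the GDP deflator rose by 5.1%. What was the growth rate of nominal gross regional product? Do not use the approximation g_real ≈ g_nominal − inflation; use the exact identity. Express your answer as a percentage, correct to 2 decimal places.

(1 + g_nom) = (1 + g_real)(1 + π) = 0.9930 × 1.0510 = 1.04364.

4.36%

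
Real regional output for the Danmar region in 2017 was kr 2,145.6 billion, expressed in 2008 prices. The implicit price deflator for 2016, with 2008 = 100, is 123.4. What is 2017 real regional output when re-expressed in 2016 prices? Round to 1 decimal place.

kr 2,647.7 billion

Real regional output in 2016 prices = Real regional output in 2008 prices × (P_2016/P_2008) = 2145.6 × 1.234 = 2647.67.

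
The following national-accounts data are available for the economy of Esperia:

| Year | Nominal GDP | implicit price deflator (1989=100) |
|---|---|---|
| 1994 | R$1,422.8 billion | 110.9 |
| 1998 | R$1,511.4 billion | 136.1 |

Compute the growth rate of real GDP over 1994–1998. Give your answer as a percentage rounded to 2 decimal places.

-13.44%

Real GDP 1994 = 1422.8 / 1.109 = 1282.96.
Real GDP 1998 = 1511.4 / 1.361 = 1110.51.
Real growth = 1110.51 / 1282.96 − 1 = -0.1344.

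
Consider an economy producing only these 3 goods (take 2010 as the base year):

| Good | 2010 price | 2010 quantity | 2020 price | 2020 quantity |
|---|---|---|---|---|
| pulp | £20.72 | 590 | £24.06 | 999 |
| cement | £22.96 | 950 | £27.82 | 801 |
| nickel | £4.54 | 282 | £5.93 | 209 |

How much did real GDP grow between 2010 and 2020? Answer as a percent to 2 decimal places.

13.37%

Real GDP 2010 = Nominal GDP 2010 = 20.72·590 + 22.96·950 + 4.54·282 = 35317.08.
Real GDP 2020 (at 2010 prices) = 20.72·999 + 22.96·801 + 4.54·209 = 40039.10.
Real growth = 40039.10/35317.08 − 1 = 0.1337.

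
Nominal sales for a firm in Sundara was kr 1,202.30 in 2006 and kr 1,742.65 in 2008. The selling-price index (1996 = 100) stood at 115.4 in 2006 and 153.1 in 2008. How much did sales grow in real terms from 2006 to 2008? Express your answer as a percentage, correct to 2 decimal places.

9.25%

Real sales 2006 = 1202.30 / 1.154 = 1041.85.
Real sales 2008 = 1742.65 / 1.531 = 1138.24.
Real growth = 1138.24 / 1041.85 − 1 = 0.0925.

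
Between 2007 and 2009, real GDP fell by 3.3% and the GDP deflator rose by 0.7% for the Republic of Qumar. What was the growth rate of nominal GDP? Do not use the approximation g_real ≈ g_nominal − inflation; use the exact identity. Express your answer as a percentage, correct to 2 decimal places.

(1 + g_nom) = (1 + g_real)(1 + π) = 0.9670 × 1.0070 = 0.97377.

-2.62%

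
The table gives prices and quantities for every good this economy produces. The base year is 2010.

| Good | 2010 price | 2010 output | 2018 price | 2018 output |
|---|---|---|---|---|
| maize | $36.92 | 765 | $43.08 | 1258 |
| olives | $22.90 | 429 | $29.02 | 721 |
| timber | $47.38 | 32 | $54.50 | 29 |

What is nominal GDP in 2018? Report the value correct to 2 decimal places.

Nominal GDP 2018 = Σ (p_2018 × q_2018) = 43.08·1258 + 29.02·721 + 54.50·29 = 76698.56.

$76698.56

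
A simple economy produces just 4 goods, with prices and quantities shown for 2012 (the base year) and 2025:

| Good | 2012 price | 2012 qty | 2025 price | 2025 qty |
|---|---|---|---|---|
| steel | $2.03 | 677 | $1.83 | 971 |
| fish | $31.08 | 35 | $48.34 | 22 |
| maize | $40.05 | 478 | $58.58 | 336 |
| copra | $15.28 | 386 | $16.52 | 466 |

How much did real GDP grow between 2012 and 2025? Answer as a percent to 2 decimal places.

Real GDP 2012 = Nominal GDP 2012 = 2.03·677 + 31.08·35 + 40.05·478 + 15.28·386 = 27504.09.
Real GDP 2025 (at 2012 prices) = 2.03·971 + 31.08·22 + 40.05·336 + 15.28·466 = 23232.17.
Real growth = 23232.17/27504.09 − 1 = -0.1553.

-15.53%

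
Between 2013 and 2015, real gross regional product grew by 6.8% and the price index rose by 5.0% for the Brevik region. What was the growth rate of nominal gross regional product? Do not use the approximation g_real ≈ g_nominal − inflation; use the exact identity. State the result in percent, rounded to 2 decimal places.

(1 + g_nom) = (1 + g_real)(1 + π) = 1.0680 × 1.0500 = 1.12140.

12.14%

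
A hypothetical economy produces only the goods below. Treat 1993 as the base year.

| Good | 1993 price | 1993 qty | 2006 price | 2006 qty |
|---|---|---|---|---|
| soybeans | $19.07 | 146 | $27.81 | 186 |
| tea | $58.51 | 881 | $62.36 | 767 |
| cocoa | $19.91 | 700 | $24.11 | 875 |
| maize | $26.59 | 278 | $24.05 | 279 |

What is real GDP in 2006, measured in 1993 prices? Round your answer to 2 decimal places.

Real GDP 2006 = Σ (p_1993 × q_2006) = 19.07·186 + 58.51·767 + 19.91·875 + 26.59·279 = 73264.05.

$73264.05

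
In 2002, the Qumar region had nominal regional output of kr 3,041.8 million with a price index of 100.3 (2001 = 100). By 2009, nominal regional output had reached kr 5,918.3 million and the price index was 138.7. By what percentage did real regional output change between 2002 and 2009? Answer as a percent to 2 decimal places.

Deflate each year: 2002 → 3041.8/1.003 = 3032.70; 2009 → 5918.3/1.387 = 4266.98.
So real regional output changed by 4266.98/3032.70 − 1 = 0.4070, i.e. 40.70%.

40.70%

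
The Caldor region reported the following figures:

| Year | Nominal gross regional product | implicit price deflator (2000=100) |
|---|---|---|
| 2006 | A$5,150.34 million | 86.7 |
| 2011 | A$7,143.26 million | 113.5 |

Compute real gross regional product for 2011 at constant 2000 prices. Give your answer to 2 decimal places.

A$6,293.62 million

Real gross regional product = Nominal / (implicit price deflator/100) = 7143.26 / 1.135 = 6293.62.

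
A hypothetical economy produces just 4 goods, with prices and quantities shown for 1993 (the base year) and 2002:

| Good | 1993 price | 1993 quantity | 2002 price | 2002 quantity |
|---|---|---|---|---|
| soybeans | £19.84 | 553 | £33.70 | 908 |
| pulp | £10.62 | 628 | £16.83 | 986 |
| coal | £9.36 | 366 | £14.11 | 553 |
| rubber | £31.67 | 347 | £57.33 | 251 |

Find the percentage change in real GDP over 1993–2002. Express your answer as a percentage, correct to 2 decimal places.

29.81%

Real GDP 1993 = Nominal GDP 1993 = 19.84·553 + 10.62·628 + 9.36·366 + 31.67·347 = 32056.13.
Real GDP 2002 (at 1993 prices) = 19.84·908 + 10.62·986 + 9.36·553 + 31.67·251 = 41611.29.
Real growth = 41611.29/32056.13 − 1 = 0.2981.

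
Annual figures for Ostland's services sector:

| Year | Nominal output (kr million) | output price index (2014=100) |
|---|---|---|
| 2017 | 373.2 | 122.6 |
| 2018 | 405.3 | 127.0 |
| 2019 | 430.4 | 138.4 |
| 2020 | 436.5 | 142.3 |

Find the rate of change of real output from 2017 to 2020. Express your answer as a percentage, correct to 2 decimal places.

Real output 2017 = 373.2/1.226 = 304.40.
Real output 2020 = 436.5/1.423 = 306.75.
Change = 306.75/304.40 − 1 = 0.0077.

0.77%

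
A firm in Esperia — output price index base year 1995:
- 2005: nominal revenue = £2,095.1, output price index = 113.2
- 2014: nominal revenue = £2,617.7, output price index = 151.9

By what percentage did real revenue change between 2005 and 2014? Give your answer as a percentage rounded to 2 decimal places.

-6.89%

Deflate each year: 2005 → 2095.1/1.132 = 1850.80; 2014 → 2617.7/1.519 = 1723.30.
So real revenue changed by 1723.30/1850.80 − 1 = -0.0689, i.e. -6.89%.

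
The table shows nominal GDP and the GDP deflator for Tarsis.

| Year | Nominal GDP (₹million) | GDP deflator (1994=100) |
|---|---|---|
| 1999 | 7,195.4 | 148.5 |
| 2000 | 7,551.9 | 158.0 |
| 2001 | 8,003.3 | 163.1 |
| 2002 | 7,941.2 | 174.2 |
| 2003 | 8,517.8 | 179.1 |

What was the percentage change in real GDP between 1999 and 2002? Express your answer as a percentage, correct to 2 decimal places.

-5.92%

Real GDP 1999 = 7195.4/1.485 = 4845.39.
Real GDP 2002 = 7941.2/1.742 = 4558.67.
Change = 4558.67/4845.39 − 1 = -0.0592.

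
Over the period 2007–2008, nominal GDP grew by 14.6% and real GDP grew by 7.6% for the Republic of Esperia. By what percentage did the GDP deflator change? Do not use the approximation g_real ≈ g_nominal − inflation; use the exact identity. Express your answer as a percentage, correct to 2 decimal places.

6.51%

(1 + g_nom) = (1 + g_real)(1 + π), so π = 1.1460 / 1.0760 − 1 = 0.06506.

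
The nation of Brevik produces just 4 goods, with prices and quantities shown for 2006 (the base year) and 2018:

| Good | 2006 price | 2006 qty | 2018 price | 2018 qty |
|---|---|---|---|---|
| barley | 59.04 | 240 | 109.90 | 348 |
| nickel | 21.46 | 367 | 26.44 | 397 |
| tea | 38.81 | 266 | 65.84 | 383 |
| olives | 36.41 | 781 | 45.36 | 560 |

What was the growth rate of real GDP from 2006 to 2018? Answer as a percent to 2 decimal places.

Real GDP 2006 = Nominal GDP 2006 = 59.04·240 + 21.46·367 + 38.81·266 + 36.41·781 = 60805.09.
Real GDP 2018 (at 2006 prices) = 59.04·348 + 21.46·397 + 38.81·383 + 36.41·560 = 64319.37.
Real growth = 64319.37/60805.09 − 1 = 0.0578.

5.78%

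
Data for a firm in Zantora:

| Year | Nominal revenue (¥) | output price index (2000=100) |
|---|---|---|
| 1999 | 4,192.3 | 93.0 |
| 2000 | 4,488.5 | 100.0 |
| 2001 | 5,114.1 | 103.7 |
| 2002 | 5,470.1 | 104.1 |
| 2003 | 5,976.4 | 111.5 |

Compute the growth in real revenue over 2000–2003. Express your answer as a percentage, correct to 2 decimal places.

Real revenue 2000 = 4488.5/1.000 = 4488.50.
Real revenue 2003 = 5976.4/1.115 = 5360.00.
Change = 5360.00/4488.50 − 1 = 0.1942.

19.42%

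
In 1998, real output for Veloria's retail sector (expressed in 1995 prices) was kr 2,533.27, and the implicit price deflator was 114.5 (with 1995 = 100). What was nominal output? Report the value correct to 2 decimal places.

kr 2,900.59

Nominal output = Real × (implicit price deflator/100) = 2533.27 × 1.145 = 2900.59.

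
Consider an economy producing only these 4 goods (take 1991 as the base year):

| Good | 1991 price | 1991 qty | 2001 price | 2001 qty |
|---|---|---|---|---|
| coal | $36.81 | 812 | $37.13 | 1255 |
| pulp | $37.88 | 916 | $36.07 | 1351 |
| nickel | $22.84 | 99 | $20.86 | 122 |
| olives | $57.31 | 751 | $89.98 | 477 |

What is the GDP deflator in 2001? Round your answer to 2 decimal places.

110.43

Nominal GDP 2001 = 37.13·1255 + 36.07·1351 + 20.86·122 + 89.98·477 = 140794.10.
Real GDP 2001 (at 1991 prices) = 36.81·1255 + 37.88·1351 + 22.84·122 + 57.31·477 = 127495.78.
Deflator = Nominal/Real × 100 = 140794.10/127495.78 × 100 = 110.430.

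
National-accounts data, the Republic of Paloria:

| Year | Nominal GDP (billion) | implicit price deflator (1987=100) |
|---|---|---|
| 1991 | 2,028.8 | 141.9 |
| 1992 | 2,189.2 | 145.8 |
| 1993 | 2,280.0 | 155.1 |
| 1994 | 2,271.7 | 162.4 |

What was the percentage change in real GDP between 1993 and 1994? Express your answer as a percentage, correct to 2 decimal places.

-4.84%

Real GDP 1993 = 2280.0/1.551 = 1470.02.
Real GDP 1994 = 2271.7/1.624 = 1398.83.
Change = 1398.83/1470.02 − 1 = -0.0484.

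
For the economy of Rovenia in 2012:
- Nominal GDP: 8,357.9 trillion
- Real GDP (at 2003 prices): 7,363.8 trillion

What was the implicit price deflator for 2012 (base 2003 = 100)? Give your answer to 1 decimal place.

implicit price deflator = (Nominal / Real) × 100 = 8357.9 / 7363.8 × 100 = 113.50.

113.5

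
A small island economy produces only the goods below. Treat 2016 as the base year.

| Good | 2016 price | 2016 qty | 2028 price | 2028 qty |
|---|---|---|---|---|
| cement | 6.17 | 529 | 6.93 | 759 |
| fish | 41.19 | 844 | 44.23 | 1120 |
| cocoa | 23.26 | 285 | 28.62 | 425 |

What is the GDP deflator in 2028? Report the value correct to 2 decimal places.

110.31

Nominal GDP 2028 = 6.93·759 + 44.23·1120 + 28.62·425 = 66960.97.
Real GDP 2028 (at 2016 prices) = 6.17·759 + 41.19·1120 + 23.26·425 = 60701.33.
Deflator = Nominal/Real × 100 = 66960.97/60701.33 × 100 = 110.312.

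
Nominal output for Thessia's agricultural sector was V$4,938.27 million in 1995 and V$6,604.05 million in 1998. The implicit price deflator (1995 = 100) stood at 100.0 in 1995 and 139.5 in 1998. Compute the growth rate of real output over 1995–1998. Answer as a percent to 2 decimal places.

-4.13%

Deflate each year: 1995 → 4938.27/1.000 = 4938.27; 1998 → 6604.05/1.395 = 4734.09.
So real output changed by 4734.09/4938.27 − 1 = -0.0413, i.e. -4.13%.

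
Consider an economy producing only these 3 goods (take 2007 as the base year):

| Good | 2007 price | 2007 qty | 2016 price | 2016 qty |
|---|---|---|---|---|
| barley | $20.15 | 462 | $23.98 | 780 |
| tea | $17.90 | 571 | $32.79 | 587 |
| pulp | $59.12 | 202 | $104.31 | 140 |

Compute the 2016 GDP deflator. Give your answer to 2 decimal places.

152.33

Nominal GDP 2016 = 23.98·780 + 32.79·587 + 104.31·140 = 52555.53.
Real GDP 2016 (at 2007 prices) = 20.15·780 + 17.90·587 + 59.12·140 = 34501.10.
Deflator = Nominal/Real × 100 = 52555.53/34501.10 × 100 = 152.330.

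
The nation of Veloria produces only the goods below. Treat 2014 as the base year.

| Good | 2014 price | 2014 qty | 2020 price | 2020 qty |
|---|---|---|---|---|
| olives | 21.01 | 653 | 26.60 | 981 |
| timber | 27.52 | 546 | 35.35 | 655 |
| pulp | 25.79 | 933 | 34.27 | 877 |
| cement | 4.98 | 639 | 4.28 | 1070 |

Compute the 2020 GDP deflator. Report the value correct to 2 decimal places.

Nominal GDP 2020 = 26.60·981 + 35.35·655 + 34.27·877 + 4.28·1070 = 83883.24.
Real GDP 2020 (at 2014 prices) = 21.01·981 + 27.52·655 + 25.79·877 + 4.98·1070 = 66582.84.
Deflator = Nominal/Real × 100 = 83883.24/66582.84 × 100 = 125.983.

125.98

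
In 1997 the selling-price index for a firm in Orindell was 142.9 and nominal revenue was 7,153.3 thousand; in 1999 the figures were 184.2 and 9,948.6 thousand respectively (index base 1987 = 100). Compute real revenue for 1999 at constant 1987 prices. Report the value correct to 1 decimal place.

Real revenue = Nominal / (selling-price index/100) = 9948.6 / 1.842 = 5400.98.

5,401.0 thousand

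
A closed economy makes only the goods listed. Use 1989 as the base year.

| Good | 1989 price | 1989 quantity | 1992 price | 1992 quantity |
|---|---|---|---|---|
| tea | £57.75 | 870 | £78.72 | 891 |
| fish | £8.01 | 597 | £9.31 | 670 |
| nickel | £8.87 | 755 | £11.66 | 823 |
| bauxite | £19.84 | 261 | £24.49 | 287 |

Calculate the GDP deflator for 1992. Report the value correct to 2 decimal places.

133.21

Nominal GDP 1992 = 78.72·891 + 9.31·670 + 11.66·823 + 24.49·287 = 93002.03.
Real GDP 1992 (at 1989 prices) = 57.75·891 + 8.01·670 + 8.87·823 + 19.84·287 = 69816.04.
Deflator = Nominal/Real × 100 = 93002.03/69816.04 × 100 = 133.210.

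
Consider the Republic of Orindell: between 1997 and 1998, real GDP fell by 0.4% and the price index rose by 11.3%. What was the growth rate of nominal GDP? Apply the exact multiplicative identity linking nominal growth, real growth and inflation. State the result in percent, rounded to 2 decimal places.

(1 + g_nom) = (1 + g_real)(1 + π) = 0.9960 × 1.1130 = 1.10855.

10.85%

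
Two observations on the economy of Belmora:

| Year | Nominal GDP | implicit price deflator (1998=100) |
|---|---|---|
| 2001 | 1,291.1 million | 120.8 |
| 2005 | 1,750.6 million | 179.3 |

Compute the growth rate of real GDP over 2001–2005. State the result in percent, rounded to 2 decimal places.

-8.65%

Deflate each year: 2001 → 1291.1/1.208 = 1068.79; 2005 → 1750.6/1.793 = 976.35.
So real GDP changed by 976.35/1068.79 − 1 = -0.0865, i.e. -8.65%.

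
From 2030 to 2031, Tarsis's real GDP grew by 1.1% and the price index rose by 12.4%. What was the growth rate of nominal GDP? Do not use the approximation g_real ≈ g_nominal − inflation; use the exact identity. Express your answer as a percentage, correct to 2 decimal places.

(1 + g_nom) = (1 + g_real)(1 + π) = 1.0110 × 1.1240 = 1.13636.

13.64%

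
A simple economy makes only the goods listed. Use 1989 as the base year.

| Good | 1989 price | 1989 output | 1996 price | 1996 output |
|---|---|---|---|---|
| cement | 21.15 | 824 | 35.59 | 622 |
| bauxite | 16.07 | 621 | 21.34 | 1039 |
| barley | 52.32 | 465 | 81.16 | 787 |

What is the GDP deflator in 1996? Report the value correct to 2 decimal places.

Nominal GDP 1996 = 35.59·622 + 21.34·1039 + 81.16·787 = 108182.16.
Real GDP 1996 (at 1989 prices) = 21.15·622 + 16.07·1039 + 52.32·787 = 71027.87.
Deflator = Nominal/Real × 100 = 108182.16/71027.87 × 100 = 152.309.

152.31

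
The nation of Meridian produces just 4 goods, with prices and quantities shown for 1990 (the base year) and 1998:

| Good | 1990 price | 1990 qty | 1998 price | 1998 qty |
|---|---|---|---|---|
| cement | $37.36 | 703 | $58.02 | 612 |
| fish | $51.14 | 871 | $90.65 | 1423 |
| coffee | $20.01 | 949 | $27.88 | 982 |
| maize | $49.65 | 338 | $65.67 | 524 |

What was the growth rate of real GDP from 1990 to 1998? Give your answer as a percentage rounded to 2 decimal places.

32.58%

Real GDP 1990 = Nominal GDP 1990 = 37.36·703 + 51.14·871 + 20.01·949 + 49.65·338 = 106578.21.
Real GDP 1998 (at 1990 prices) = 37.36·612 + 51.14·1423 + 20.01·982 + 49.65·524 = 141302.96.
Real growth = 141302.96/106578.21 − 1 = 0.3258.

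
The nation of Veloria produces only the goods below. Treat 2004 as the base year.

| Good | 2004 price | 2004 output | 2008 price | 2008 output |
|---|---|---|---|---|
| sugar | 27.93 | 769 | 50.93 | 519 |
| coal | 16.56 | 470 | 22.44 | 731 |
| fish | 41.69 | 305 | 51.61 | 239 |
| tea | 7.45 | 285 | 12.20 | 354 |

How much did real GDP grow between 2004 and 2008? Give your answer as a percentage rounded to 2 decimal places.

Real GDP 2004 = Nominal GDP 2004 = 27.93·769 + 16.56·470 + 41.69·305 + 7.45·285 = 44100.07.
Real GDP 2008 (at 2004 prices) = 27.93·519 + 16.56·731 + 41.69·239 + 7.45·354 = 39202.24.
Real growth = 39202.24/44100.07 − 1 = -0.1111.

-11.11%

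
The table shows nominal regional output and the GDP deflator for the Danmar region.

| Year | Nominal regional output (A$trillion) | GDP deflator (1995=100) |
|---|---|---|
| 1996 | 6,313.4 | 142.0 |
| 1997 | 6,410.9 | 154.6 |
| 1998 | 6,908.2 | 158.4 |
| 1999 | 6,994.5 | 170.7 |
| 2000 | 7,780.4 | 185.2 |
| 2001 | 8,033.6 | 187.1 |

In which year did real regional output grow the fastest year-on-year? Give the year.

1998

1997: real = 6410.9/1.546 = 4146.77; growth vs 1996 (4446.06) = -6.73%.
1998: real = 6908.2/1.584 = 4361.24; growth vs 1997 (4146.77) = 5.17%.
1999: real = 6994.5/1.707 = 4097.54; growth vs 1998 (4361.24) = -6.05%.
2000: real = 7780.4/1.852 = 4201.08; growth vs 1999 (4097.54) = 2.53%.
2001: real = 8033.6/1.871 = 4293.75; growth vs 2000 (4201.08) = 2.21%.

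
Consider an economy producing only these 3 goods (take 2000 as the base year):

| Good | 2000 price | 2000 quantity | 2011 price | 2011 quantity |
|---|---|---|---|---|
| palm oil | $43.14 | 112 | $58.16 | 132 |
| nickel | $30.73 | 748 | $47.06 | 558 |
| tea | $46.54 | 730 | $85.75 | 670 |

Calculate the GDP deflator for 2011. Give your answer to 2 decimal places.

169.17

Nominal GDP 2011 = 58.16·132 + 47.06·558 + 85.75·670 = 91389.10.
Real GDP 2011 (at 2000 prices) = 43.14·132 + 30.73·558 + 46.54·670 = 54023.62.
Deflator = Nominal/Real × 100 = 91389.10/54023.62 × 100 = 169.165.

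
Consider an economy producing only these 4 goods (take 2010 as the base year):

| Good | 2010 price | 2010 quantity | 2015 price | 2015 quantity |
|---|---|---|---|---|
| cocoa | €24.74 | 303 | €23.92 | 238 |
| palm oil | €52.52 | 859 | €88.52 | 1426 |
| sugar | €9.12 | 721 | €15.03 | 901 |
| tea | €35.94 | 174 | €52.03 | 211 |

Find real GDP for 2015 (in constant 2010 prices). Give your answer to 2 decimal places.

Real GDP 2015 = Σ (p_2010 × q_2015) = 24.74·238 + 52.52·1426 + 9.12·901 + 35.94·211 = 96582.10.

€96582.10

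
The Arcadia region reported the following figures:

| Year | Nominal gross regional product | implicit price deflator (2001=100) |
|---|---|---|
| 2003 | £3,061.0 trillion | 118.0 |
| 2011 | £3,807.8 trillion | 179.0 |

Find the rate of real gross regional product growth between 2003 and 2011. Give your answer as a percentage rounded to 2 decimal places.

Deflate each year: 2003 → 3061.0/1.180 = 2594.07; 2011 → 3807.8/1.790 = 2127.26.
So real gross regional product changed by 2127.26/2594.07 − 1 = -0.1800, i.e. -18.00%.

-18.00%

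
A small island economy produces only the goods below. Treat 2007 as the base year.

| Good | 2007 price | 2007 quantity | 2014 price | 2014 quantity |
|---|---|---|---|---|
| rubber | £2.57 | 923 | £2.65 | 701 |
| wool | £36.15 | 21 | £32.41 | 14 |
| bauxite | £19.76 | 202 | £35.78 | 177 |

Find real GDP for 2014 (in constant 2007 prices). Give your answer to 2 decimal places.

£5805.19

Real GDP 2014 = Σ (p_2007 × q_2014) = 2.57·701 + 36.15·14 + 19.76·177 = 5805.19.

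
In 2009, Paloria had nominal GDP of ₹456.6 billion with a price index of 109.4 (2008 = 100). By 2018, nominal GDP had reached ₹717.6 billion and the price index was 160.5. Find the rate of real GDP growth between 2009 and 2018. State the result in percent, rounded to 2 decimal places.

7.12%

Deflate each year: 2009 → 456.6/1.094 = 417.37; 2018 → 717.6/1.605 = 447.10.
So real GDP changed by 447.10/417.37 − 1 = 0.0712, i.e. 7.12%.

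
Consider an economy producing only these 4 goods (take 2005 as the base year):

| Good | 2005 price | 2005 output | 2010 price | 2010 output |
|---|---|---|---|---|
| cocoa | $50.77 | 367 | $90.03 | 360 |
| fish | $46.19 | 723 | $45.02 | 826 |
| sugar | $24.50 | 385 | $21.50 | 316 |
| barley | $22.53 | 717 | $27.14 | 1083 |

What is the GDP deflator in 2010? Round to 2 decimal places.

Nominal GDP 2010 = 90.03·360 + 45.02·826 + 21.50·316 + 27.14·1083 = 105783.94.
Real GDP 2010 (at 2005 prices) = 50.77·360 + 46.19·826 + 24.50·316 + 22.53·1083 = 88572.13.
Deflator = Nominal/Real × 100 = 105783.94/88572.13 × 100 = 119.433.

119.43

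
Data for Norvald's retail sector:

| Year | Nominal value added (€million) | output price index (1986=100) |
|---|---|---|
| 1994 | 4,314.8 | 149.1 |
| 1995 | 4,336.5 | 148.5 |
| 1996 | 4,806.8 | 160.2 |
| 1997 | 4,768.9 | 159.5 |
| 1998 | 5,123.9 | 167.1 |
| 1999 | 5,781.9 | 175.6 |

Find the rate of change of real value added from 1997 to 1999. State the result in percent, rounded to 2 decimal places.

Real value added 1997 = 4768.9/1.595 = 2989.91.
Real value added 1999 = 5781.9/1.756 = 3292.65.
Change = 3292.65/2989.91 − 1 = 0.1013.

10.13%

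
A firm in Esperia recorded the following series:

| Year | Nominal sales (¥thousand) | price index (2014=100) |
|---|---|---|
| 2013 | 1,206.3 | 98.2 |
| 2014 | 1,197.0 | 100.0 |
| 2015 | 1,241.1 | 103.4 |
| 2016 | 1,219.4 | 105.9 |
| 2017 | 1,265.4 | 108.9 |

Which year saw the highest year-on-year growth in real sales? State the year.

2017

2014: real = 1197.0/1.000 = 1197.00; growth vs 2013 (1228.41) = -2.56%.
2015: real = 1241.1/1.034 = 1200.29; growth vs 2014 (1197.00) = 0.27%.
2016: real = 1219.4/1.059 = 1151.46; growth vs 2015 (1200.29) = -4.07%.
2017: real = 1265.4/1.089 = 1161.98; growth vs 2016 (1151.46) = 0.91%.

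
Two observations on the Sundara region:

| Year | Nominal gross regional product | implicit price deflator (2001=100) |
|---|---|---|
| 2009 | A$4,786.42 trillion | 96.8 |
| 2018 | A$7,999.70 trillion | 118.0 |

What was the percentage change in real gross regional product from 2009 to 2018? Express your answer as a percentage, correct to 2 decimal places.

37.11%

Real gross regional product 2009 = 4786.42 / 0.968 = 4944.65.
Real gross regional product 2018 = 7999.70 / 1.180 = 6779.41.
Real growth = 6779.41 / 4944.65 − 1 = 0.3711.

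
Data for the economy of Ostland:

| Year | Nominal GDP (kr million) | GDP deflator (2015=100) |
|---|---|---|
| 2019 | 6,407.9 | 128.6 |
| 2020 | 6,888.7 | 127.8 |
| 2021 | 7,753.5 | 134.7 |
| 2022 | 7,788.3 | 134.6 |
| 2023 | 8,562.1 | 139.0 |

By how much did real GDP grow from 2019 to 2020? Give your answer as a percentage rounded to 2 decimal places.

Real GDP 2019 = 6407.9/1.286 = 4982.81.
Real GDP 2020 = 6888.7/1.278 = 5390.22.
Change = 5390.22/4982.81 − 1 = 0.0818.

8.18%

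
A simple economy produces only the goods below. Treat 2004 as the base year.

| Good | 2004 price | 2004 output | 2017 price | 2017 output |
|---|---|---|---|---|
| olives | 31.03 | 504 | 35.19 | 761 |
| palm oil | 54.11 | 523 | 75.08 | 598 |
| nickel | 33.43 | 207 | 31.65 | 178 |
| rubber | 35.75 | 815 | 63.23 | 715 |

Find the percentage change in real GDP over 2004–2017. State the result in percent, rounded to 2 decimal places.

Real GDP 2004 = Nominal GDP 2004 = 31.03·504 + 54.11·523 + 33.43·207 + 35.75·815 = 79994.91.
Real GDP 2017 (at 2004 prices) = 31.03·761 + 54.11·598 + 33.43·178 + 35.75·715 = 87483.40.
Real growth = 87483.40/79994.91 − 1 = 0.0936.

9.36%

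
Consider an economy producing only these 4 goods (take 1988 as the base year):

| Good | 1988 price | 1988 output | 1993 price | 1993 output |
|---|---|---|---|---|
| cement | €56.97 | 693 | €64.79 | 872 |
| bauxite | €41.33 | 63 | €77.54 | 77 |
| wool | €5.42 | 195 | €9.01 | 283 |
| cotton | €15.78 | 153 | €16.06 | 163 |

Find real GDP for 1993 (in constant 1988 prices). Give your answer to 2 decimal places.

Real GDP 1993 = Σ (p_1988 × q_1993) = 56.97·872 + 41.33·77 + 5.42·283 + 15.78·163 = 56966.25.

€56966.25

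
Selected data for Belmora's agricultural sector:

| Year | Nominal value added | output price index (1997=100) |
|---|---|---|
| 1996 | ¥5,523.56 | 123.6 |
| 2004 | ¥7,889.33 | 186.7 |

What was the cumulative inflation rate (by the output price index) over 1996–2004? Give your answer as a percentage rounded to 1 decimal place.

51.1%

Price-level change = 186.7 / 123.6 − 1 = 0.5105.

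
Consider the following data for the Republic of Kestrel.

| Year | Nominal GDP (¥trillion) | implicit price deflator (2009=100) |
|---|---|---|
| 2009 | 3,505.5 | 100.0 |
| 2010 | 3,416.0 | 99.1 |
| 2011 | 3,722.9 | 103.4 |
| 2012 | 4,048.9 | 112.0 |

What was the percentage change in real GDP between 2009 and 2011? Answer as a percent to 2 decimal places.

2.71%

Real GDP 2009 = 3505.5/1.000 = 3505.50.
Real GDP 2011 = 3722.9/1.034 = 3600.48.
Change = 3600.48/3505.50 − 1 = 0.0271.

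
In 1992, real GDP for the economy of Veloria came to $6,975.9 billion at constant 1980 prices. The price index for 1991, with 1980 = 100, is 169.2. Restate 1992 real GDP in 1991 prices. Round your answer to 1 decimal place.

Real GDP in 1991 prices = Real GDP in 1980 prices × (P_1991/P_1980) = 6975.9 × 1.692 = 11803.22.

$11,803.2 billion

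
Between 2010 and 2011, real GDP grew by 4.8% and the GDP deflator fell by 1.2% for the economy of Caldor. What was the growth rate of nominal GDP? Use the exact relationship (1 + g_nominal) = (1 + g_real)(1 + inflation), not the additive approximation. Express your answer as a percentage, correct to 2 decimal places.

(1 + g_nom) = (1 + g_real)(1 + π) = 1.0480 × 0.9880 = 1.03542.

3.54%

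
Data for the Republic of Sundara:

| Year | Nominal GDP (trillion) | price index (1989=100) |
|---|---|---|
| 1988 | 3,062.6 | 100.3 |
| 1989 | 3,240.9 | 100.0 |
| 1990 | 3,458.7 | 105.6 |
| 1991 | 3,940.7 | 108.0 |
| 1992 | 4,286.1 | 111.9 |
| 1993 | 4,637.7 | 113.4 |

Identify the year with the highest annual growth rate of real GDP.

1989: real = 3240.9/1.000 = 3240.90; growth vs 1988 (3053.44) = 6.14%.
1990: real = 3458.7/1.056 = 3275.28; growth vs 1989 (3240.90) = 1.06%.
1991: real = 3940.7/1.080 = 3648.80; growth vs 1990 (3275.28) = 11.40%.
1992: real = 4286.1/1.119 = 3830.29; growth vs 1991 (3648.80) = 4.97%.
1993: real = 4637.7/1.134 = 4089.68; growth vs 1992 (3830.29) = 6.77%.

1991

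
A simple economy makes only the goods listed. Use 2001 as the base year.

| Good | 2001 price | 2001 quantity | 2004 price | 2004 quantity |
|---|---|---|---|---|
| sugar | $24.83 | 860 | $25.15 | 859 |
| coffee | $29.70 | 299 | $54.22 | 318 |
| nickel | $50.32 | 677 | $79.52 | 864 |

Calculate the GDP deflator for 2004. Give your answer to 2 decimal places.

Nominal GDP 2004 = 25.15·859 + 54.22·318 + 79.52·864 = 107551.09.
Real GDP 2004 (at 2001 prices) = 24.83·859 + 29.70·318 + 50.32·864 = 74250.05.
Deflator = Nominal/Real × 100 = 107551.09/74250.05 × 100 = 144.850.

144.85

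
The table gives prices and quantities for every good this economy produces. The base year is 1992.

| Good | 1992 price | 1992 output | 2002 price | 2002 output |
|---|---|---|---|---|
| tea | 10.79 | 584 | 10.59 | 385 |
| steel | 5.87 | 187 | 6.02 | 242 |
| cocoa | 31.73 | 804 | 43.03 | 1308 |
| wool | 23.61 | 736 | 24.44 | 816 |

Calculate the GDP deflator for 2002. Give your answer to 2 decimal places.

123.24

Nominal GDP 2002 = 10.59·385 + 6.02·242 + 43.03·1308 + 24.44·816 = 81760.27.
Real GDP 2002 (at 1992 prices) = 10.79·385 + 5.87·242 + 31.73·1308 + 23.61·816 = 66343.29.
Deflator = Nominal/Real × 100 = 81760.27/66343.29 × 100 = 123.238.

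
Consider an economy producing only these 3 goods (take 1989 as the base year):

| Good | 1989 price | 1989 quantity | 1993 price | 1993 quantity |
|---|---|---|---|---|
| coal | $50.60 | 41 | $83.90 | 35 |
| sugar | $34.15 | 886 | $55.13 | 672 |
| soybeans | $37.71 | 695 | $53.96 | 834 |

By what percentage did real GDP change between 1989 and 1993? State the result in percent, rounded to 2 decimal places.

-4.05%

Real GDP 1989 = Nominal GDP 1989 = 50.60·41 + 34.15·886 + 37.71·695 = 58539.95.
Real GDP 1993 (at 1989 prices) = 50.60·35 + 34.15·672 + 37.71·834 = 56169.94.
Real growth = 56169.94/58539.95 − 1 = -0.0405.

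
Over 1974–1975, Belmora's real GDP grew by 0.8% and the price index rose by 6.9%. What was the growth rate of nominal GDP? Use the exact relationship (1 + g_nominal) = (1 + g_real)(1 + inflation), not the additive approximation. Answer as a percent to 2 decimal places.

7.76%

(1 + g_nom) = (1 + g_real)(1 + π) = 1.0080 × 1.0690 = 1.07755.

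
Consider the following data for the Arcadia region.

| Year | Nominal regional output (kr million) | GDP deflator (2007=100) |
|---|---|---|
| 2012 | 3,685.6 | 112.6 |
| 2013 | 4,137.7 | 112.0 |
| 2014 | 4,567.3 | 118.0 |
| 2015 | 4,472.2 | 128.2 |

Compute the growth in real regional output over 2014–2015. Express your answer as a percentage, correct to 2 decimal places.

-9.87%

Real regional output 2014 = 4567.3/1.180 = 3870.59.
Real regional output 2015 = 4472.2/1.282 = 3488.46.
Change = 3488.46/3870.59 − 1 = -0.0987.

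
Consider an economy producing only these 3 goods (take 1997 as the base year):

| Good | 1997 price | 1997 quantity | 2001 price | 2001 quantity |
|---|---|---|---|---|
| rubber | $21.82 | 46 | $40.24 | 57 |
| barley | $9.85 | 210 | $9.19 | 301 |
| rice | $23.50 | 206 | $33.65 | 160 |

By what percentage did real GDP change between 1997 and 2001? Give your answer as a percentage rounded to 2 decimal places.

Real GDP 1997 = Nominal GDP 1997 = 21.82·46 + 9.85·210 + 23.50·206 = 7913.22.
Real GDP 2001 (at 1997 prices) = 21.82·57 + 9.85·301 + 23.50·160 = 7968.59.
Real growth = 7968.59/7913.22 − 1 = 0.0070.

0.70%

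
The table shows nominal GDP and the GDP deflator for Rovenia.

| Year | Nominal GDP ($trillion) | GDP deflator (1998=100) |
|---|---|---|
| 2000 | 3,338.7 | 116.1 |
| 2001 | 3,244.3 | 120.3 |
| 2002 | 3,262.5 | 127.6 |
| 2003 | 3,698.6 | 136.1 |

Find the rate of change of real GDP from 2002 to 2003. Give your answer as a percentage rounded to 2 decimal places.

Real GDP 2002 = 3262.5/1.276 = 2556.82.
Real GDP 2003 = 3698.6/1.361 = 2717.56.
Change = 2717.56/2556.82 − 1 = 0.0629.

6.29%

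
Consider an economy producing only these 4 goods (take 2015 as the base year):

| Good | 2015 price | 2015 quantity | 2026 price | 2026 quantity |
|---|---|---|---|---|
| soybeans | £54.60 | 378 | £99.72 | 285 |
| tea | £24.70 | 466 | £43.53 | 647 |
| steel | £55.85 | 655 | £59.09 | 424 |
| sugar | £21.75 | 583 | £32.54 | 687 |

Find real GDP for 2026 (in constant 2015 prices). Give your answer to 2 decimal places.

Real GDP 2026 = Σ (p_2015 × q_2026) = 54.60·285 + 24.70·647 + 55.85·424 + 21.75·687 = 70164.55.

£70164.55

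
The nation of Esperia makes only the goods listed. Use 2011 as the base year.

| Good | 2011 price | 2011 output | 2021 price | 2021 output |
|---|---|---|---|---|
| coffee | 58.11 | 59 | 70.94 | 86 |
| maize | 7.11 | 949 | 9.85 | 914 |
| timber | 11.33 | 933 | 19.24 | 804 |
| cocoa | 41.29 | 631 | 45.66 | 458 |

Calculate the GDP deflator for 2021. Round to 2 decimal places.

Nominal GDP 2021 = 70.94·86 + 9.85·914 + 19.24·804 + 45.66·458 = 51484.98.
Real GDP 2021 (at 2011 prices) = 58.11·86 + 7.11·914 + 11.33·804 + 41.29·458 = 39516.14.
Deflator = Nominal/Real × 100 = 51484.98/39516.14 × 100 = 130.288.

130.29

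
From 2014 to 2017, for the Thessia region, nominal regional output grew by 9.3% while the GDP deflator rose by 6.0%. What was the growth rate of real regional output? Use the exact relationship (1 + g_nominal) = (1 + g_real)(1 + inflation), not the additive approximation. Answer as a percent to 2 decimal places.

(1 + g_nom) = (1 + g_real)(1 + π), so g_real = 1.0930 / 1.0600 − 1 = 0.03113.

3.11%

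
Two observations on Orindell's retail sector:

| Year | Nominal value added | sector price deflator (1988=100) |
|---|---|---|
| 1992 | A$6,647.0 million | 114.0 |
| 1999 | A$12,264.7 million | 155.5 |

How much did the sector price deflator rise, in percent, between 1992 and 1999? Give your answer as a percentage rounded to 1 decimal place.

36.4%

Price-level change = 155.5 / 114.0 − 1 = 0.3640.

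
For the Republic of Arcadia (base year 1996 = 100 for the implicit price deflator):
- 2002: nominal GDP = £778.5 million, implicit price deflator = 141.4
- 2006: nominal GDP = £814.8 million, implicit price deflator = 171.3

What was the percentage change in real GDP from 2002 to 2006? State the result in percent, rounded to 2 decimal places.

Deflate each year: 2002 → 778.5/1.414 = 550.57; 2006 → 814.8/1.713 = 475.66.
So real GDP changed by 475.66/550.57 − 1 = -0.1361, i.e. -13.61%.

-13.61%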